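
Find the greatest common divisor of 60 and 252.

60 = 2^2 × 3 × 5
252 = 2^2 × 3^2 × 7
gcd(60, 252) = 2^2 × 3 = 12.

12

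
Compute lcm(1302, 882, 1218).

792918

1302 = 2 × 3 × 7 × 31
882 = 2 × 3^2 × 7^2
1218 = 2 × 3 × 7 × 29
LCM(1302, 882, 1218) = 2 × 3^2 × 7^2 × 29 × 31 = 792918.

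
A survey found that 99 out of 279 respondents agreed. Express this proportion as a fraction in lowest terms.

11/31

99 = 3^2 × 11
279 = 3^2 × 31
gcd(99, 279) = 3^2 = 9.
Divide numerator and denominator by 9: 99/279 = 11/31.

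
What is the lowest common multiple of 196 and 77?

196 = 2^2 × 7^2
77 = 7 × 11
LCM(196, 77) = 2^2 × 7^2 × 11 = 2156.

2156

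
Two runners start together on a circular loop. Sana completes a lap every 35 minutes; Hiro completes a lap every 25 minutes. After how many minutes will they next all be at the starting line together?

175 minutes

We need the least common multiple of the intervals.
35 = 5 × 7
25 = 5^2
LCM(35, 25) = 5^2 × 7 = 175.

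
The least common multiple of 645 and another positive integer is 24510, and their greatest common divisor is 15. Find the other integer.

570

gcd × lcm = product of the two integers, so the other integer is (15 × 24510) / 645 = 570.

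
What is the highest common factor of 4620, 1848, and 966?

42

4620 = 2^2 × 3 × 5 × 7 × 11
1848 = 2^3 × 3 × 7 × 11
966 = 2 × 3 × 7 × 23
gcd(4620, 1848, 966) = 2 × 3 × 7 = 42.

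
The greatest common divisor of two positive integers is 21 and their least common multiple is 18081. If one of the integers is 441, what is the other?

861

For two integers, gcd × lcm = product, so the other is (21 × 18081) / 441 = 379701 / 441 = 861.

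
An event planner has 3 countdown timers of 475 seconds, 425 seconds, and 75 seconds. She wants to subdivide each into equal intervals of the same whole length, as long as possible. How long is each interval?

The interval must divide each timer length; the longest such is the gcd.
475 = 5^2 × 19
425 = 5^2 × 17
75 = 3 × 5^2
gcd(475, 425, 75) = 5^2 = 25.

25 seconds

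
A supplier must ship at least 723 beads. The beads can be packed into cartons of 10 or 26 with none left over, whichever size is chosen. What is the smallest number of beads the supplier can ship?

780

The number of beads must be a common multiple of 10 and 26, so a multiple of their LCM.
10 = 2 × 5
26 = 2 × 13
LCM(10, 26) = 2 × 5 × 13 = 130.
Smallest multiple of 130 that is ≥ 723: ⌈723/130⌉ × 130 = 6 × 130 = 780.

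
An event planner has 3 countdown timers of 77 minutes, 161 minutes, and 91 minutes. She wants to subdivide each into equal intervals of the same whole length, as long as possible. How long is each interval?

The interval must divide each timer length; the longest such is the gcd.
77 = 7 × 11
161 = 7 × 23
91 = 7 × 13
gcd(77, 161, 91) = 7.

7 minutes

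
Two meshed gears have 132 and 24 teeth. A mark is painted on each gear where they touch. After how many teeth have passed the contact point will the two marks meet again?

We need the least common multiple of the intervals.
132 = 2^2 × 3 × 11
24 = 2^3 × 3
LCM(132, 24) = 2^3 × 3 × 11 = 264.

264 teeth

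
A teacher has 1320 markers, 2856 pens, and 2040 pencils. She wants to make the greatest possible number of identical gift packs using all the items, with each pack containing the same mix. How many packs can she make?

The pack count must divide each quantity, so the greatest is gcd(1320, 2856, 2040).
1320 = 2^3 × 3 × 5 × 11
2856 = 2^3 × 3 × 7 × 17
2040 = 2^3 × 3 × 5 × 17
gcd(1320, 2856, 2040) = 2^3 × 3 = 24.

24 packs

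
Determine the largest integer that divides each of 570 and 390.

570 = 2 × 3 × 5 × 19
390 = 2 × 3 × 5 × 13
gcd(570, 390) = 2 × 3 × 5 = 30.

30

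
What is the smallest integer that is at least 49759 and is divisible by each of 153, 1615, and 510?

58140

The integer must be a common multiple of 153, 1615, and 510, so a multiple of their LCM.
153 = 3^2 × 17
1615 = 5 × 17 × 19
510 = 2 × 3 × 5 × 17
LCM(153, 1615, 510) = 2 × 3^2 × 5 × 17 × 19 = 29070.
Smallest multiple of 29070 that is ≥ 49759: ⌈49759/29070⌉ × 29070 = 2 × 29070 = 58140.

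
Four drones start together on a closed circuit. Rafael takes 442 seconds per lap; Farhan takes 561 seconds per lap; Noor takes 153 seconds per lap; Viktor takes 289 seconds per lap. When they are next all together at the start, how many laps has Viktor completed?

2574 laps

The first common completion time is the LCM of the periods.
442 = 2 × 13 × 17
561 = 3 × 11 × 17
153 = 3^2 × 17
289 = 17^2
LCM(442, 561, 153, 289) = 2 × 3^2 × 11 × 13 × 17^2 = 743886.
Laps for period 289: 743886 / 289 = 2574.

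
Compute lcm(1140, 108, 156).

1140 = 2^2 × 3 × 5 × 19
108 = 2^2 × 3^3
156 = 2^2 × 3 × 13
LCM(1140, 108, 156) = 2^2 × 3^3 × 5 × 13 × 19 = 133380.

133380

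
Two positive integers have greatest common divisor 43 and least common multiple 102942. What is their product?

4426506

For any two positive integers, gcd × lcm = product = 43 × 102942 = 4426506.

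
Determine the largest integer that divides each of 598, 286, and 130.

26

598 = 2 × 13 × 23
286 = 2 × 11 × 13
130 = 2 × 5 × 13
gcd(598, 286, 130) = 2 × 13 = 26.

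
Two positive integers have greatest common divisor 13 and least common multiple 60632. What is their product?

788216

For any two positive integers, gcd × lcm = product = 13 × 60632 = 788216.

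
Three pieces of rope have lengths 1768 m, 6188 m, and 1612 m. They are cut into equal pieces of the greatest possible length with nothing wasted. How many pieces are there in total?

Piece length = gcd(1768, 6188, 1612).
1768 = 2^3 × 13 × 17
6188 = 2^2 × 7 × 13 × 17
1612 = 2^2 × 13 × 31
gcd(1768, 6188, 1612) = 2^2 × 13 = 52.
Total pieces = 1768/52 + 6188/52 + 1612/52 = 34 + 119 + 31 = 184.

184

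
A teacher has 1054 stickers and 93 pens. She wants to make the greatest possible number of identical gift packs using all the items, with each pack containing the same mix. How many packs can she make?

The pack count must divide each quantity, so the greatest is gcd(1054, 93).
1054 = 2 × 17 × 31
93 = 3 × 31
gcd(1054, 93) = 31.

31 packs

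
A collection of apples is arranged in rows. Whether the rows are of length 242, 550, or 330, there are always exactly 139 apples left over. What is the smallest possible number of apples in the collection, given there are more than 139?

18289

N − 139 must be a common multiple of 242, 550, and 330.
242 = 2 × 11^2
550 = 2 × 5^2 × 11
330 = 2 × 3 × 5 × 11
LCM(242, 550, 330) = 2 × 3 × 5^2 × 11^2 = 18150.
Smallest N > 139 is LCM + 139 = 18150 + 139 = 18289.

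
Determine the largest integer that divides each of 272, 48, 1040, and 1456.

16

272 = 2^4 × 17
48 = 2^4 × 3
1040 = 2^4 × 5 × 13
1456 = 2^4 × 7 × 13
gcd(272, 48, 1040, 1456) = 2^4 = 16.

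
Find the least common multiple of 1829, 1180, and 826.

1829 = 31 × 59
1180 = 2^2 × 5 × 59
826 = 2 × 7 × 59
LCM(1829, 1180, 826) = 2^2 × 5 × 7 × 31 × 59 = 256060.

256060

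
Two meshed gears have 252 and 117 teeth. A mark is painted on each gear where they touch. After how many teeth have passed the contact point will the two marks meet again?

They coincide at every common multiple of the periods; the first is the LCM.
252 = 2^2 × 3^2 × 7
117 = 3^2 × 13
LCM(252, 117) = 2^2 × 3^2 × 7 × 13 = 3276.

3276 teeth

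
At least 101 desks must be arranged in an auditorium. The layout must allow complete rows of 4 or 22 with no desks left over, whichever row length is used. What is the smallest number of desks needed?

The number of desks must be a common multiple of 4 and 22, so a multiple of their LCM.
4 = 2^2
22 = 2 × 11
LCM(4, 22) = 2^2 × 11 = 44.
Smallest multiple of 44 that is ≥ 101: ⌈101/44⌉ × 44 = 3 × 44 = 132.

132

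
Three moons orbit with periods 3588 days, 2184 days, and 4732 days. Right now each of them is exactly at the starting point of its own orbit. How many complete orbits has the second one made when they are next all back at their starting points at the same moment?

They are all back at their starting positions together after one LCM of the periods.
3588 = 2^2 × 3 × 13 × 23
2184 = 2^3 × 3 × 7 × 13
4732 = 2^2 × 7 × 13^2
LCM(3588, 2184, 4732) = 2^3 × 3 × 7 × 13^2 × 23 = 653016.
Orbits for period 2184: 653016 / 2184 = 299.

299 orbits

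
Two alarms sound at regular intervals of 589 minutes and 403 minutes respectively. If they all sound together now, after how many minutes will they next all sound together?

The first simultaneous occurrence is after LCM of the individual periods.
589 = 19 × 31
403 = 13 × 31
LCM(589, 403) = 13 × 19 × 31 = 7657.

7657 minutes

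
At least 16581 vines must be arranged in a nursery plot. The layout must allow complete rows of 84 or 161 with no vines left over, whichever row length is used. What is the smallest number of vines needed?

The number of vines must be a common multiple of 84 and 161, so a multiple of their LCM.
84 = 2^2 × 3 × 7
161 = 7 × 23
LCM(84, 161) = 2^2 × 3 × 7 × 23 = 1932.
Smallest multiple of 1932 that is ≥ 16581: ⌈16581/1932⌉ × 1932 = 9 × 1932 = 17388.

17388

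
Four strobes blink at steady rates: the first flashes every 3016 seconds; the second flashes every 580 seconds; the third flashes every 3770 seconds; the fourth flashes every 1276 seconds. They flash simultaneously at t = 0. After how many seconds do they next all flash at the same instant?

165880 seconds

They coincide at every common multiple of the periods; the first is the LCM.
3016 = 2^3 × 13 × 29
580 = 2^2 × 5 × 29
3770 = 2 × 5 × 13 × 29
1276 = 2^2 × 11 × 29
LCM(3016, 580, 3770, 1276) = 2^3 × 5 × 11 × 13 × 29 = 165880.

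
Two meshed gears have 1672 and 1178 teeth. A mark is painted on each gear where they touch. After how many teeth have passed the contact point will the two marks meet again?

They coincide at every common multiple of the periods; the first is the LCM.
1672 = 2^3 × 11 × 19
1178 = 2 × 19 × 31
LCM(1672, 1178) = 2^3 × 11 × 19 × 31 = 51832.

51832 teeth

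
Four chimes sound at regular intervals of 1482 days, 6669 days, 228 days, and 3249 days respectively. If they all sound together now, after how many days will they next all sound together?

The first simultaneous occurrence is after LCM of the individual periods.
1482 = 2 × 3 × 13 × 19
6669 = 3^3 × 13 × 19
228 = 2^2 × 3 × 19
3249 = 3^2 × 19^2
LCM(1482, 6669, 228, 3249) = 2^2 × 3^3 × 13 × 19^2 = 506844.

506844 days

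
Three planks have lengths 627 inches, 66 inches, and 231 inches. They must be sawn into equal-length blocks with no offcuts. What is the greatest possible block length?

33 inches

This is the greatest common divisor of 627, 66, and 231.
627 = 3 × 11 × 19
66 = 2 × 3 × 11
231 = 3 × 7 × 11
gcd(627, 66, 231) = 3 × 11 = 33.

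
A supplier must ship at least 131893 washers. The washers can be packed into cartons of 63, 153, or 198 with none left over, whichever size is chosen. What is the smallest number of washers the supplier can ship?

The number of washers must be a common multiple of 63, 153, and 198, so a multiple of their LCM.
63 = 3^2 × 7
153 = 3^2 × 17
198 = 2 × 3^2 × 11
LCM(63, 153, 198) = 2 × 3^2 × 7 × 11 × 17 = 23562.
Smallest multiple of 23562 that is ≥ 131893: ⌈131893/23562⌉ × 23562 = 6 × 23562 = 141372.

141372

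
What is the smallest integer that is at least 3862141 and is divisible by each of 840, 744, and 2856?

3984120

The integer must be a common multiple of 840, 744, and 2856, so a multiple of their LCM.
840 = 2^3 × 3 × 5 × 7
744 = 2^3 × 3 × 31
2856 = 2^3 × 3 × 7 × 17
LCM(840, 744, 2856) = 2^3 × 3 × 5 × 7 × 17 × 31 = 442680.
Smallest multiple of 442680 that is ≥ 3862141: ⌈3862141/442680⌉ × 442680 = 9 × 442680 = 3984120.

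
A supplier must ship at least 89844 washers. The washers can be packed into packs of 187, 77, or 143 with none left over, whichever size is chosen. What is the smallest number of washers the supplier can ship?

102102

The number of washers must be a common multiple of 187, 77, and 143, so a multiple of their LCM.
187 = 11 × 17
77 = 7 × 11
143 = 11 × 13
LCM(187, 77, 143) = 7 × 11 × 13 × 17 = 17017.
Smallest multiple of 17017 that is ≥ 89844: ⌈89844/17017⌉ × 17017 = 6 × 17017 = 102102.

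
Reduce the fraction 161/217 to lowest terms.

23/31

161 = 7 × 23
217 = 7 × 31
gcd(161, 217) = 7.
Divide numerator and denominator by 7: 161/217 = 23/31.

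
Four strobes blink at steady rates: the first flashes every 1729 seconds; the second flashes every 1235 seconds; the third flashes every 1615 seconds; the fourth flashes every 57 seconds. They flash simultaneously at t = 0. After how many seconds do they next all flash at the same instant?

440895 seconds

They coincide at every common multiple of the periods; the first is the LCM.
1729 = 7 × 13 × 19
1235 = 5 × 13 × 19
1615 = 5 × 17 × 19
57 = 3 × 19
LCM(1729, 1235, 1615, 57) = 3 × 5 × 7 × 13 × 17 × 19 = 440895.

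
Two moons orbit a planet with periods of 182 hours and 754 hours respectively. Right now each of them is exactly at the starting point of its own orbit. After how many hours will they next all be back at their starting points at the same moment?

They coincide at every common multiple of the periods; the first is the LCM.
182 = 2 × 7 × 13
754 = 2 × 13 × 29
LCM(182, 754) = 2 × 7 × 13 × 29 = 5278.

5278 hours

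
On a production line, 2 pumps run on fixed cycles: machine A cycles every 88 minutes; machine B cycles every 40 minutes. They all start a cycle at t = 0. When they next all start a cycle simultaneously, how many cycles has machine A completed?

All finish a whole number of cycles simultaneously at t = LCM of the periods.
88 = 2^3 × 11
40 = 2^3 × 5
LCM(88, 40) = 2^3 × 5 × 11 = 440.
Cycles for period 88: 440 / 88 = 5.

5 cycles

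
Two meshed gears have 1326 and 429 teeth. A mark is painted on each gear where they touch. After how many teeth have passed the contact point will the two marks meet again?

14586 teeth

The first simultaneous occurrence is after LCM of the individual periods.
1326 = 2 × 3 × 13 × 17
429 = 3 × 11 × 13
LCM(1326, 429) = 2 × 3 × 11 × 13 × 17 = 14586.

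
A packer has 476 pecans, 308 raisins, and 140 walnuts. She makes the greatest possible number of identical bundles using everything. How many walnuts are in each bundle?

5

Number of bundles = gcd(476, 308, 140).
476 = 2^2 × 7 × 17
308 = 2^2 × 7 × 11
140 = 2^2 × 5 × 7
gcd(476, 308, 140) = 2^2 × 7 = 28.
walnuts per bundle = 140 / 28 = 5.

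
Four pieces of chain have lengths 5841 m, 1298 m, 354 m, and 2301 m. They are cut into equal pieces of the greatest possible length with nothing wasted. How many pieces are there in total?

166

Piece length = gcd(5841, 1298, 354, 2301).
5841 = 3^2 × 11 × 59
1298 = 2 × 11 × 59
354 = 2 × 3 × 59
2301 = 3 × 13 × 59
gcd(5841, 1298, 354, 2301) = 59.
Total pieces = 5841/59 + 1298/59 + 354/59 + 2301/59 = 99 + 22 + 6 + 39 = 166.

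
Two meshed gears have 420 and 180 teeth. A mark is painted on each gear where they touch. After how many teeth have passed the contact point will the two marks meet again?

We need the least common multiple of the intervals.
420 = 2^2 × 3 × 5 × 7
180 = 2^2 × 3^2 × 5
LCM(420, 180) = 2^2 × 3^2 × 5 × 7 = 1260.

1260 teeth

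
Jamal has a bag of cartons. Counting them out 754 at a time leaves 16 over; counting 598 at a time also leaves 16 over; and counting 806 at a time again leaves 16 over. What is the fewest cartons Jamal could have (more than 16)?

537618

N − 16 must be a common multiple of 754, 598, and 806.
754 = 2 × 13 × 29
598 = 2 × 13 × 23
806 = 2 × 13 × 31
LCM(754, 598, 806) = 2 × 13 × 23 × 29 × 31 = 537602.
Smallest N > 16 is LCM + 16 = 537602 + 16 = 537618.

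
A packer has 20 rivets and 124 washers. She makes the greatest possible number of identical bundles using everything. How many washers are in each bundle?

31

Number of bundles = gcd(20, 124).
20 = 2^2 × 5
124 = 2^2 × 31
gcd(20, 124) = 2^2 = 4.
washers per bundle = 124 / 4 = 31.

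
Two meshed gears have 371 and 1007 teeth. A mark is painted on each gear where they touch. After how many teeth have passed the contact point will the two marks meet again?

7049 teeth

We need the least common multiple of the intervals.
371 = 7 × 53
1007 = 19 × 53
LCM(371, 1007) = 7 × 19 × 53 = 7049.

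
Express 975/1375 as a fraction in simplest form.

975 = 3 × 5^2 × 13
1375 = 5^3 × 11
gcd(975, 1375) = 5^2 = 25.
Divide numerator and denominator by 25: 975/1375 = 39/55.

39/55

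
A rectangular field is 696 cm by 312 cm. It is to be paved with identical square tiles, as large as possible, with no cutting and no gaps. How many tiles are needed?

Tile side = gcd(696, 312).
696 = 2^3 × 3 × 29
312 = 2^3 × 3 × 13
gcd(696, 312) = 2^3 × 3 = 24.
Tiles: (696/24) × (312/24) = 29 × 13 = 377.

377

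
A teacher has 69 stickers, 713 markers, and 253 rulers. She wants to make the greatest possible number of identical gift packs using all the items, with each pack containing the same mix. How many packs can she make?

23 packs

The pack count must divide each quantity, so the greatest is gcd(69, 713, 253).
69 = 3 × 23
713 = 23 × 31
253 = 11 × 23
gcd(69, 713, 253) = 23.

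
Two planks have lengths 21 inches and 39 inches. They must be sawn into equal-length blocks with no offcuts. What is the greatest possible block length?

3 inches

The block length must divide every plank, so the greatest is gcd(21, 39).
21 = 3 × 7
39 = 3 × 13
gcd(21, 39) = 3.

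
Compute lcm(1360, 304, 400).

1360 = 2^4 × 5 × 17
304 = 2^4 × 19
400 = 2^4 × 5^2
LCM(1360, 304, 400) = 2^4 × 5^2 × 17 × 19 = 129200.

129200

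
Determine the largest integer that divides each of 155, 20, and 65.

5

155 = 5 × 31
20 = 2^2 × 5
65 = 5 × 13
gcd(155, 20, 65) = 5.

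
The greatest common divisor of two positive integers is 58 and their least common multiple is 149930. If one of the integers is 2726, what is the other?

3190

For two integers, gcd × lcm = product, so the other is (58 × 149930) / 2726 = 8695940 / 2726 = 3190.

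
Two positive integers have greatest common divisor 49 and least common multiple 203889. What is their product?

9990561

For any two positive integers, gcd × lcm = product = 49 × 203889 = 9990561.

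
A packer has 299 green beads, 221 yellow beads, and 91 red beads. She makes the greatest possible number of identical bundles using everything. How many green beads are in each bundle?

23

Number of bundles = gcd(299, 221, 91).
299 = 13 × 23
221 = 13 × 17
91 = 7 × 13
gcd(299, 221, 91) = 13.
green beads per bundle = 299 / 13 = 23.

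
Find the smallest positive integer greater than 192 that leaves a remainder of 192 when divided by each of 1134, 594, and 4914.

N − 192 must be a common multiple of 1134, 594, and 4914.
1134 = 2 × 3^4 × 7
594 = 2 × 3^3 × 11
4914 = 2 × 3^3 × 7 × 13
LCM(1134, 594, 4914) = 2 × 3^4 × 7 × 11 × 13 = 162162.
Smallest N > 192 is LCM + 192 = 162162 + 192 = 162354.

162354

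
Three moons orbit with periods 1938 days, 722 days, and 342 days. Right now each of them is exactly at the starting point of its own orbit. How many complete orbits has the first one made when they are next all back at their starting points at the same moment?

The first common completion time is the LCM of the periods.
1938 = 2 × 3 × 17 × 19
722 = 2 × 19^2
342 = 2 × 3^2 × 19
LCM(1938, 722, 342) = 2 × 3^2 × 17 × 19^2 = 110466.
Orbits for period 1938: 110466 / 1938 = 57.

57 orbits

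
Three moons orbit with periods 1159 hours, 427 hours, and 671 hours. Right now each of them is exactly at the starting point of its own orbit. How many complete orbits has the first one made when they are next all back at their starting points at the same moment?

77 orbits

They are all back at their starting positions together after one LCM of the periods.
1159 = 19 × 61
427 = 7 × 61
671 = 11 × 61
LCM(1159, 427, 671) = 7 × 11 × 19 × 61 = 89243.
Orbits for period 1159: 89243 / 1159 = 77.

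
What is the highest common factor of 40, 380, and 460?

20

40 = 2^3 × 5
380 = 2^2 × 5 × 19
460 = 2^2 × 5 × 23
gcd(40, 380, 460) = 2^2 × 5 = 20.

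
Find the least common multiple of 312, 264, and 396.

10296

312 = 2^3 × 3 × 13
264 = 2^3 × 3 × 11
396 = 2^2 × 3^2 × 11
LCM(312, 264, 396) = 2^3 × 3^2 × 11 × 13 = 10296.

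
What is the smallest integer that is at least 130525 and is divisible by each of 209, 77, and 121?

The integer must be a common multiple of 209, 77, and 121, so a multiple of their LCM.
209 = 11 × 19
77 = 7 × 11
121 = 11^2
LCM(209, 77, 121) = 7 × 11^2 × 19 = 16093.
Smallest multiple of 16093 that is ≥ 130525: ⌈130525/16093⌉ × 16093 = 9 × 16093 = 144837.

144837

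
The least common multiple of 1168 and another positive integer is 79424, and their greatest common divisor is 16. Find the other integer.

gcd × lcm = product of the two integers, so the other integer is (16 × 79424) / 1168 = 1088.

1088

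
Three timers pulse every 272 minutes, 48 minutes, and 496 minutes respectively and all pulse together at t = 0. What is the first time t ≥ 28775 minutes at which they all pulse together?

Joint pulses occur at multiples of LCM(272, 48, 496).
272 = 2^4 × 17
48 = 2^4 × 3
496 = 2^4 × 31
LCM(272, 48, 496) = 2^4 × 3 × 17 × 31 = 25296.
Smallest multiple of 25296 that is ≥ 28775: ⌈28775/25296⌉ × 25296 = 2 × 25296 = 50592.

50592 minutes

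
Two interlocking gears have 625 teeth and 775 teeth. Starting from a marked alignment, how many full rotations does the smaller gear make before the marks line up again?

31 rotations

They are all back at their starting positions together after one LCM of the periods.
625 = 5^4
775 = 5^2 × 31
LCM(625, 775) = 5^4 × 31 = 19375.
Rotations for period 625: 19375 / 625 = 31.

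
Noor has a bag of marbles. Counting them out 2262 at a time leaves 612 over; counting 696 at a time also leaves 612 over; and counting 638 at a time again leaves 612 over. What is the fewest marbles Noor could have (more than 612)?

N − 612 must be a common multiple of 2262, 696, and 638.
2262 = 2 × 3 × 13 × 29
696 = 2^3 × 3 × 29
638 = 2 × 11 × 29
LCM(2262, 696, 638) = 2^3 × 3 × 11 × 13 × 29 = 99528.
Smallest N > 612 is LCM + 612 = 99528 + 612 = 100140.

100140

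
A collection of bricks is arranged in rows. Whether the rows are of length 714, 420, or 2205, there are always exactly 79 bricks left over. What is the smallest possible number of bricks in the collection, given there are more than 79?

150019

N − 79 must be a common multiple of 714, 420, and 2205.
714 = 2 × 3 × 7 × 17
420 = 2^2 × 3 × 5 × 7
2205 = 3^2 × 5 × 7^2
LCM(714, 420, 2205) = 2^2 × 3^2 × 5 × 7^2 × 17 = 149940.
Smallest N > 79 is LCM + 79 = 149940 + 79 = 150019.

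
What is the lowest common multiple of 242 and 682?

7502

242 = 2 × 11^2
682 = 2 × 11 × 31
LCM(242, 682) = 2 × 11^2 × 31 = 7502.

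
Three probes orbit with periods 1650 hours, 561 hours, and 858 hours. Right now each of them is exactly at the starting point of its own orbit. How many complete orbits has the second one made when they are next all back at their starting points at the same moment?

650 orbits

The first common completion time is the LCM of the periods.
1650 = 2 × 3 × 5^2 × 11
561 = 3 × 11 × 17
858 = 2 × 3 × 11 × 13
LCM(1650, 561, 858) = 2 × 3 × 5^2 × 11 × 13 × 17 = 364650.
Orbits for period 561: 364650 / 561 = 650.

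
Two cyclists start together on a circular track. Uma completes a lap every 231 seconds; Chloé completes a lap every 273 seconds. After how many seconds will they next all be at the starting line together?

The first simultaneous occurrence is after LCM of the individual periods.
231 = 3 × 7 × 11
273 = 3 × 7 × 13
LCM(231, 273) = 3 × 7 × 11 × 13 = 3003.

3003 seconds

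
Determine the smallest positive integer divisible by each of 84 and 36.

252

84 = 2^2 × 3 × 7
36 = 2^2 × 3^2
LCM(84, 36) = 2^2 × 3^2 × 7 = 252.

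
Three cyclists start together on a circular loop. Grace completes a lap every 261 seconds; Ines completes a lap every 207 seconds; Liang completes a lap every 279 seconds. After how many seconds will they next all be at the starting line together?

We need the least common multiple of the intervals.
261 = 3^2 × 29
207 = 3^2 × 23
279 = 3^2 × 31
LCM(261, 207, 279) = 3^2 × 23 × 29 × 31 = 186093.

186093 seconds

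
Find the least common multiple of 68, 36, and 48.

2448

68 = 2^2 × 17
36 = 2^2 × 3^2
48 = 2^4 × 3
LCM(68, 36, 48) = 2^4 × 3^2 × 17 = 2448.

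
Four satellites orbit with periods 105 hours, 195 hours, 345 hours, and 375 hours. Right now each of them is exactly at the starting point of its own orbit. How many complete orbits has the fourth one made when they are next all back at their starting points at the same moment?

2093 orbits

They are all back at their starting positions together after one LCM of the periods.
105 = 3 × 5 × 7
195 = 3 × 5 × 13
345 = 3 × 5 × 23
375 = 3 × 5^3
LCM(105, 195, 345, 375) = 3 × 5^3 × 7 × 13 × 23 = 784875.
Orbits for period 375: 784875 / 375 = 2093.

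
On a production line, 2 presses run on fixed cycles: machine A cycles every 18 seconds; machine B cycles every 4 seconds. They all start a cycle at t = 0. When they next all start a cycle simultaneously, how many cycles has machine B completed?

9 cycles

All finish a whole number of cycles simultaneously at t = LCM of the periods.
18 = 2 × 3^2
4 = 2^2
LCM(18, 4) = 2^2 × 3^2 = 36.
Cycles for period 4: 36 / 4 = 9.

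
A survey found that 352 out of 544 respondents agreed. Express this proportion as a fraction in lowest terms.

11/17

352 = 2^5 × 11
544 = 2^5 × 17
gcd(352, 544) = 2^5 = 32.
Divide numerator and denominator by 32: 352/544 = 11/17.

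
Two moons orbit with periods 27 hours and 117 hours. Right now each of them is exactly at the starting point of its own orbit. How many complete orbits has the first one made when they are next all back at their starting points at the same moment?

13 orbits

They are all back at their starting positions together after one LCM of the periods.
27 = 3^3
117 = 3^2 × 13
LCM(27, 117) = 3^3 × 13 = 351.
Orbits for period 27: 351 / 27 = 13.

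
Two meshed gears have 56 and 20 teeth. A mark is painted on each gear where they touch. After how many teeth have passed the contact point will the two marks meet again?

They coincide at every common multiple of the periods; the first is the LCM.
56 = 2^3 × 7
20 = 2^2 × 5
LCM(56, 20) = 2^3 × 5 × 7 = 280.

280 teeth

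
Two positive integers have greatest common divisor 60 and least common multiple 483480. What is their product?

For any two positive integers, gcd × lcm = product = 60 × 483480 = 29008800.

29008800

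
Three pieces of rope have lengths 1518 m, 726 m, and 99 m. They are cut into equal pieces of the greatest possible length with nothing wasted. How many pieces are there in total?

71

Piece length = gcd(1518, 726, 99).
1518 = 2 × 3 × 11 × 23
726 = 2 × 3 × 11^2
99 = 3^2 × 11
gcd(1518, 726, 99) = 3 × 11 = 33.
Total pieces = 1518/33 + 726/33 + 99/33 = 46 + 22 + 3 = 71.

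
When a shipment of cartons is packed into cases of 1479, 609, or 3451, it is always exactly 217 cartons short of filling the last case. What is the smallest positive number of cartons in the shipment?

Being 217 short of a full case of size k means N ≡ −217 (mod k), i.e. N + 217 is a multiple of each size.
1479 = 3 × 17 × 29
609 = 3 × 7 × 29
3451 = 7 × 17 × 29
LCM(1479, 609, 3451) = 3 × 7 × 17 × 29 = 10353.
Smallest positive N is 10353 − 217 = 10136.

10136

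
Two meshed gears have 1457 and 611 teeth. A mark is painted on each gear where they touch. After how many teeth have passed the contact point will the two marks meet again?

The first simultaneous occurrence is after LCM of the individual periods.
1457 = 31 × 47
611 = 13 × 47
LCM(1457, 611) = 13 × 31 × 47 = 18941.

18941 teeth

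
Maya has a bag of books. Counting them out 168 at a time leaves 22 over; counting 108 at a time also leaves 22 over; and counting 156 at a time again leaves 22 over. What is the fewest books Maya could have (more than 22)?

19678

N − 22 must be a common multiple of 168, 108, and 156.
168 = 2^3 × 3 × 7
108 = 2^2 × 3^3
156 = 2^2 × 3 × 13
LCM(168, 108, 156) = 2^3 × 3^3 × 7 × 13 = 19656.
Smallest N > 22 is LCM + 22 = 19656 + 22 = 19678.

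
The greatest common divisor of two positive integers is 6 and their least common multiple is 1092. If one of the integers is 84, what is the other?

For two integers, gcd × lcm = product, so the other is (6 × 1092) / 84 = 6552 / 84 = 78.

78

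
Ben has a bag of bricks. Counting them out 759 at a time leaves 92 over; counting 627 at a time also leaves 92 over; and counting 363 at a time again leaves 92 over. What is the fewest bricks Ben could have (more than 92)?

N − 92 must be a common multiple of 759, 627, and 363.
759 = 3 × 11 × 23
627 = 3 × 11 × 19
363 = 3 × 11^2
LCM(759, 627, 363) = 3 × 11^2 × 19 × 23 = 158631.
Smallest N > 92 is LCM + 92 = 158631 + 92 = 158723.

158723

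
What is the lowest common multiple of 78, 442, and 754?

78 = 2 × 3 × 13
442 = 2 × 13 × 17
754 = 2 × 13 × 29
LCM(78, 442, 754) = 2 × 3 × 13 × 17 × 29 = 38454.

38454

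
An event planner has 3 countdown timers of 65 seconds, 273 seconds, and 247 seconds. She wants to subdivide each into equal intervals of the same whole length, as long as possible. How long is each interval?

The interval must divide each timer length; the longest such is the gcd.
65 = 5 × 13
273 = 3 × 7 × 13
247 = 13 × 19
gcd(65, 273, 247) = 13.

13 seconds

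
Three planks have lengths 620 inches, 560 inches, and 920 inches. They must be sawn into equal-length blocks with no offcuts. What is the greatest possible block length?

20 inches

This is the greatest common divisor of 620, 560, and 920.
620 = 2^2 × 5 × 31
560 = 2^4 × 5 × 7
920 = 2^3 × 5 × 23
gcd(620, 560, 920) = 2^2 × 5 = 20.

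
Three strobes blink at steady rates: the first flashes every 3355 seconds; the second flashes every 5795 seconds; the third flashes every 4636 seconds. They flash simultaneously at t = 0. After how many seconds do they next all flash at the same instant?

254980 seconds

The first simultaneous occurrence is after LCM of the individual periods.
3355 = 5 × 11 × 61
5795 = 5 × 19 × 61
4636 = 2^2 × 19 × 61
LCM(3355, 5795, 4636) = 2^2 × 5 × 11 × 19 × 61 = 254980.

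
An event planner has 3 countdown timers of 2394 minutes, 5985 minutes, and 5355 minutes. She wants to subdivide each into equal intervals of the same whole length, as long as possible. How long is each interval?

The interval must divide each timer length; the longest such is the gcd.
2394 = 2 × 3^2 × 7 × 19
5985 = 3^2 × 5 × 7 × 19
5355 = 3^2 × 5 × 7 × 17
gcd(2394, 5985, 5355) = 3^2 × 7 = 63.

63 minutes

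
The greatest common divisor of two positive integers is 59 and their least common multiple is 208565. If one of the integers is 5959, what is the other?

For two integers, gcd × lcm = product, so the other is (59 × 208565) / 5959 = 12305335 / 5959 = 2065.

2065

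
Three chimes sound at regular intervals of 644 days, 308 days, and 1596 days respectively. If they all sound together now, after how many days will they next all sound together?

They coincide at every common multiple of the periods; the first is the LCM.
644 = 2^2 × 7 × 23
308 = 2^2 × 7 × 11
1596 = 2^2 × 3 × 7 × 19
LCM(644, 308, 1596) = 2^2 × 3 × 7 × 11 × 19 × 23 = 403788.

403788 days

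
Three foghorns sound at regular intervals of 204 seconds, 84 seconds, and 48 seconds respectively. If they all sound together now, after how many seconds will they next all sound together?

5712 seconds

We need the least common multiple of the intervals.
204 = 2^2 × 3 × 17
84 = 2^2 × 3 × 7
48 = 2^4 × 3
LCM(204, 84, 48) = 2^4 × 3 × 7 × 17 = 5712.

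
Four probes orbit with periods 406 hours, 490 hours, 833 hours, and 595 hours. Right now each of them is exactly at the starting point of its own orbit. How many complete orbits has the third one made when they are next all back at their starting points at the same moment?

290 orbits

All finish a whole number of cycles simultaneously at t = LCM of the periods.
406 = 2 × 7 × 29
490 = 2 × 5 × 7^2
833 = 7^2 × 17
595 = 5 × 7 × 17
LCM(406, 490, 833, 595) = 2 × 5 × 7^2 × 17 × 29 = 241570.
Orbits for period 833: 241570 / 833 = 290.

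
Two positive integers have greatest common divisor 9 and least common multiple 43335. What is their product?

For any two positive integers, gcd × lcm = product = 9 × 43335 = 390015.

390015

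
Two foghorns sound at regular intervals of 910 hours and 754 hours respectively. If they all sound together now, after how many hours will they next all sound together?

They coincide at every common multiple of the periods; the first is the LCM.
910 = 2 × 5 × 7 × 13
754 = 2 × 13 × 29
LCM(910, 754) = 2 × 5 × 7 × 13 × 29 = 26390.

26390 hours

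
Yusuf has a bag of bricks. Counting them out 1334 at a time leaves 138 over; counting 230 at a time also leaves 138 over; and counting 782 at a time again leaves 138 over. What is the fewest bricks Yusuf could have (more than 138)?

113528

N − 138 must be a common multiple of 1334, 230, and 782.
1334 = 2 × 23 × 29
230 = 2 × 5 × 23
782 = 2 × 17 × 23
LCM(1334, 230, 782) = 2 × 5 × 17 × 23 × 29 = 113390.
Smallest N > 138 is LCM + 138 = 113390 + 138 = 113528.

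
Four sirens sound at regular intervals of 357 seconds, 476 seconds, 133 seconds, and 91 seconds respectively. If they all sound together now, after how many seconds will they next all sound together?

352716 seconds

They coincide at every common multiple of the periods; the first is the LCM.
357 = 3 × 7 × 17
476 = 2^2 × 7 × 17
133 = 7 × 19
91 = 7 × 13
LCM(357, 476, 133, 91) = 2^2 × 3 × 7 × 13 × 17 × 19 = 352716.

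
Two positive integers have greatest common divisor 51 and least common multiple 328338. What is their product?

16745238

For any two positive integers, gcd × lcm = product = 51 × 328338 = 16745238.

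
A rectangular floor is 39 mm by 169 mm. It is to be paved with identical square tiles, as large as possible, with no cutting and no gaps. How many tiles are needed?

Tile side = gcd(39, 169).
39 = 3 × 13
169 = 13^2
gcd(39, 169) = 13.
Tiles: (39/13) × (169/13) = 3 × 13 = 39.

39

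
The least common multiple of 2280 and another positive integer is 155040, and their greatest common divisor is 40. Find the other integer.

gcd × lcm = product of the two integers, so the other integer is (40 × 155040) / 2280 = 2720.

2720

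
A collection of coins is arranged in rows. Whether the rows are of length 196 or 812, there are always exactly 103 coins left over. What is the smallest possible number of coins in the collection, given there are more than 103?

N − 103 must be a common multiple of 196 and 812.
196 = 2^2 × 7^2
812 = 2^2 × 7 × 29
LCM(196, 812) = 2^2 × 7^2 × 29 = 5684.
Smallest N > 103 is LCM + 103 = 5684 + 103 = 5787.

5787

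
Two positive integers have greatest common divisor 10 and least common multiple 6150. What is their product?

For any two positive integers, gcd × lcm = product = 10 × 6150 = 61500.

61500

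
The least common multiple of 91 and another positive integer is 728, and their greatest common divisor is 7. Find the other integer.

56

gcd × lcm = product of the two integers, so the other integer is (7 × 728) / 91 = 56.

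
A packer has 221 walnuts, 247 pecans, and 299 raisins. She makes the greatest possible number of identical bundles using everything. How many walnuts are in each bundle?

Number of bundles = gcd(221, 247, 299).
221 = 13 × 17
247 = 13 × 19
299 = 13 × 23
gcd(221, 247, 299) = 13.
walnuts per bundle = 221 / 13 = 17.

17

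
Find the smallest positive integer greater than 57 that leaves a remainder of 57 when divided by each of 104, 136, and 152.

33649

N − 57 must be a common multiple of 104, 136, and 152.
104 = 2^3 × 13
136 = 2^3 × 17
152 = 2^3 × 19
LCM(104, 136, 152) = 2^3 × 13 × 17 × 19 = 33592.
Smallest N > 57 is LCM + 57 = 33592 + 57 = 33649.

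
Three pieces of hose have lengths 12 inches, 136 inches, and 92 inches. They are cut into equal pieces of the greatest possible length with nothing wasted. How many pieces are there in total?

60

Piece length = gcd(12, 136, 92).
12 = 2^2 × 3
136 = 2^3 × 17
92 = 2^2 × 23
gcd(12, 136, 92) = 2^2 = 4.
Total pieces = 12/4 + 136/4 + 92/4 = 3 + 34 + 23 = 60.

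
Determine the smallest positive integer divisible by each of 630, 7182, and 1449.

825930

630 = 2 × 3^2 × 5 × 7
7182 = 2 × 3^3 × 7 × 19
1449 = 3^2 × 7 × 23
LCM(630, 7182, 1449) = 2 × 3^3 × 5 × 7 × 19 × 23 = 825930.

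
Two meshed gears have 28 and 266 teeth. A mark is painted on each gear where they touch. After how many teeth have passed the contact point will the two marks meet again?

532 teeth

They coincide at every common multiple of the periods; the first is the LCM.
28 = 2^2 × 7
266 = 2 × 7 × 19
LCM(28, 266) = 2^2 × 7 × 19 = 532.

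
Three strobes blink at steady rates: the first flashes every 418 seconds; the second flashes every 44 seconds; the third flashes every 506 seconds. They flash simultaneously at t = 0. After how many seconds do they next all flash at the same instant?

19228 seconds

We need the least common multiple of the intervals.
418 = 2 × 11 × 19
44 = 2^2 × 11
506 = 2 × 11 × 23
LCM(418, 44, 506) = 2^2 × 11 × 19 × 23 = 19228.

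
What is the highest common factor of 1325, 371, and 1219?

1325 = 5^2 × 53
371 = 7 × 53
1219 = 23 × 53
gcd(1325, 371, 1219) = 53.

53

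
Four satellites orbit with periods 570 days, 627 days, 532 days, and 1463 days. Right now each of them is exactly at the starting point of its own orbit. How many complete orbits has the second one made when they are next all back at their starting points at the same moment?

All finish a whole number of cycles simultaneously at t = LCM of the periods.
570 = 2 × 3 × 5 × 19
627 = 3 × 11 × 19
532 = 2^2 × 7 × 19
1463 = 7 × 11 × 19
LCM(570, 627, 532, 1463) = 2^2 × 3 × 5 × 7 × 11 × 19 = 87780.
Orbits for period 627: 87780 / 627 = 140.

140 orbits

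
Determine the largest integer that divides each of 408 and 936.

24

408 = 2^3 × 3 × 17
936 = 2^3 × 3^2 × 13
gcd(408, 936) = 2^3 × 3 = 24.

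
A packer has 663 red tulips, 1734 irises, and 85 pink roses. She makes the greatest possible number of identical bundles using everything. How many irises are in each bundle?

Number of bundles = gcd(663, 1734, 85).
663 = 3 × 13 × 17
1734 = 2 × 3 × 17^2
85 = 5 × 17
gcd(663, 1734, 85) = 17.
irises per bundle = 1734 / 17 = 102.

102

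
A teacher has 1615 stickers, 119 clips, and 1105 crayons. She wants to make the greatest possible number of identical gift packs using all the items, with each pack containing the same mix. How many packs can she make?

17 packs

The pack count must divide each quantity, so the greatest is gcd(1615, 119, 1105).
1615 = 5 × 17 × 19
119 = 7 × 17
1105 = 5 × 13 × 17
gcd(1615, 119, 1105) = 17.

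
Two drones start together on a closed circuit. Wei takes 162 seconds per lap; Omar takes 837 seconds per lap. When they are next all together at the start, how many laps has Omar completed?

6 laps

All finish a whole number of cycles simultaneously at t = LCM of the periods.
162 = 2 × 3^4
837 = 3^3 × 31
LCM(162, 837) = 2 × 3^4 × 31 = 5022.
Laps for period 837: 5022 / 837 = 6.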